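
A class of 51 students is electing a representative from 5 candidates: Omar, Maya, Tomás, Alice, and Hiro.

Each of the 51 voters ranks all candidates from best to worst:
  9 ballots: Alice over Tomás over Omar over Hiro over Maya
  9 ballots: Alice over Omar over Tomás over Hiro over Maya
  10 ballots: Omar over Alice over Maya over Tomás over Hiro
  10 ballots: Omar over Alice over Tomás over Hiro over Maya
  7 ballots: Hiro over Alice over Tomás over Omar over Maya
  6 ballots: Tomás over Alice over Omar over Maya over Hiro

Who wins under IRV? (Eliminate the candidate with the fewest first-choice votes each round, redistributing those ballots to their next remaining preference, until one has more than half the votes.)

Round 1: Omar 20, Maya 0, Tomás 6, Alice 18, Hiro 7. Maya eliminated.
Round 2: Omar 20, Tomás 6, Alice 18, Hiro 7. Tomás eliminated.
Round 3: Omar 20, Alice 24, Hiro 7. Hiro eliminated.
Round 4: Omar 20, Alice 31. Alice has a majority (≥26).

Alice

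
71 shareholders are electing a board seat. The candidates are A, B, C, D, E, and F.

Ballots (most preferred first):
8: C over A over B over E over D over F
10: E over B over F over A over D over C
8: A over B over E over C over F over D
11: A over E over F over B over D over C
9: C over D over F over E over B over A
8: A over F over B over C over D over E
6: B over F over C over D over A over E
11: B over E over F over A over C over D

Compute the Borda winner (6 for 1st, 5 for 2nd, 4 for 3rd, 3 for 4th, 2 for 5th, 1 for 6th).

B

A: 8×5 + 10×3 + 8×6 + 11×6 + 9×1 + 8×6 + 6×2 + 11×3 = 286
B: 8×4 + 10×5 + 8×5 + 11×3 + 9×2 + 8×4 + 6×6 + 11×6 = 307
C: 8×6 + 10×1 + 8×3 + 11×1 + 9×6 + 8×3 + 6×4 + 11×2 = 217
D: 8×2 + 10×2 + 8×1 + 11×2 + 9×5 + 8×2 + 6×3 + 11×1 = 156
E: 8×3 + 10×6 + 8×4 + 11×5 + 9×3 + 8×1 + 6×1 + 11×5 = 267
F: 8×1 + 10×4 + 8×2 + 11×4 + 9×4 + 8×5 + 6×5 + 11×4 = 258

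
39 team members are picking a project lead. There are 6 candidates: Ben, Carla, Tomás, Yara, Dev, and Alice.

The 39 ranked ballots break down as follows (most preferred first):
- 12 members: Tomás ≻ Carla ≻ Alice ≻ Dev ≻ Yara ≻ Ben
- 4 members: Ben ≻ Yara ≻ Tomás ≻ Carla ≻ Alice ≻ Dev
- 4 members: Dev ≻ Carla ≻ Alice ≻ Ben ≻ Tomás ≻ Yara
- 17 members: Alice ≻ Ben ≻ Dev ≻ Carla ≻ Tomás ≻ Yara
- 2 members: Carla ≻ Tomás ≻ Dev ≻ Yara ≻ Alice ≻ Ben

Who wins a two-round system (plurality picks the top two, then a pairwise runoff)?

Round 1 first-place votes: Ben 4, Carla 2, Tomás 12, Yara 0, Dev 4, Alice 17. Alice and Tomás advance.
Runoff: Alice is ranked above Tomás on 21 ballots, Tomás above Alice on 18.

Alice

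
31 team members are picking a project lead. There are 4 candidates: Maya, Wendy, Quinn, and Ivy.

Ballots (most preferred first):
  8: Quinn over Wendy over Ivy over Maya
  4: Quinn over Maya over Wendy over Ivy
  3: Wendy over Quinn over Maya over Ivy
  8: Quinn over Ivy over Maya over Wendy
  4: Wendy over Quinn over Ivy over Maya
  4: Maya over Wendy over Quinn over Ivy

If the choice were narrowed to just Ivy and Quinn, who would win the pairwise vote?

Quinn

Ivy is ranked above Quinn on 0 ballots; Quinn above Ivy on 31.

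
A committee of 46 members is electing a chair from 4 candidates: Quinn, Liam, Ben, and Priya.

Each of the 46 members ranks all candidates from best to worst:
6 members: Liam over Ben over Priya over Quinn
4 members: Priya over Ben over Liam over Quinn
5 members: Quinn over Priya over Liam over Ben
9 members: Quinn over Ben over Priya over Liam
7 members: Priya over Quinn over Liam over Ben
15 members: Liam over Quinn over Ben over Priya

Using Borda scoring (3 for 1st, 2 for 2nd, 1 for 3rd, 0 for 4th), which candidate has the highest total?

Quinn

Quinn: 6×0 + 4×0 + 5×3 + 9×3 + 7×2 + 15×2 = 86
Liam: 6×3 + 4×1 + 5×1 + 9×0 + 7×1 + 15×3 = 79
Ben: 6×2 + 4×2 + 5×0 + 9×2 + 7×0 + 15×1 = 53
Priya: 6×1 + 4×3 + 5×2 + 9×1 + 7×3 + 15×0 = 58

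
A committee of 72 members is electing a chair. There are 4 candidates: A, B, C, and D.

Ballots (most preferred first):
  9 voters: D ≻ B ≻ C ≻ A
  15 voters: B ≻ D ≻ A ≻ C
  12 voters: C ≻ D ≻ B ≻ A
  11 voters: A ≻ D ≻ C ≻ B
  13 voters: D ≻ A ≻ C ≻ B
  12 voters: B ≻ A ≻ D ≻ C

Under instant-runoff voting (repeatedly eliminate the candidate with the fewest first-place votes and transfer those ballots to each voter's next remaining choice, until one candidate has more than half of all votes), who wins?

D

Round 1: A 11, B 27, C 12, D 22. A eliminated.
Round 2: B 27, C 12, D 33. C eliminated.
Round 3: B 27, D 45. D has a majority (≥37).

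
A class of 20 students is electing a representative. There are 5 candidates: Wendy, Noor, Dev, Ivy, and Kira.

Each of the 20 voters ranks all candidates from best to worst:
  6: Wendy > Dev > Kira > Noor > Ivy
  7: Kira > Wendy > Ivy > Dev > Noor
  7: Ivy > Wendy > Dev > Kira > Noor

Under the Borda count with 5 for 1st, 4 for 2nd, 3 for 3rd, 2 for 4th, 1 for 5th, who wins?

Wendy: 6×5 + 7×4 + 7×4 = 86
Noor: 6×2 + 7×1 + 7×1 = 26
Dev: 6×4 + 7×2 + 7×3 = 59
Ivy: 6×1 + 7×3 + 7×5 = 62
Kira: 6×3 + 7×5 + 7×2 = 67

Wendy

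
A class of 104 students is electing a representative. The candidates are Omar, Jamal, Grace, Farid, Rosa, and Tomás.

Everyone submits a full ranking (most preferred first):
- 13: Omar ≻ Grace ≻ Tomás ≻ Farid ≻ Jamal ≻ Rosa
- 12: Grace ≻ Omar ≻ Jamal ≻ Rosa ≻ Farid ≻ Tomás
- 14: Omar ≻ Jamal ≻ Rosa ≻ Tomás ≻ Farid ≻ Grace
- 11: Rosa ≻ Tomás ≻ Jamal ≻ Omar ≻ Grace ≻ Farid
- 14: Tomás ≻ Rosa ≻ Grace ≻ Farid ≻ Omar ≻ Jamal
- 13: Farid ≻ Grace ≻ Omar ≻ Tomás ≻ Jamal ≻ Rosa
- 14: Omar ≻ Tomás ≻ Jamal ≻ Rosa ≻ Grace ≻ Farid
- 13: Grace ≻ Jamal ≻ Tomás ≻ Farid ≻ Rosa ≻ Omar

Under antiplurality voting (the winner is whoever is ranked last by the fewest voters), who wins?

Tomás

Last-place votes: Omar 13, Jamal 14, Grace 14, Farid 25, Rosa 26, Tomás 12.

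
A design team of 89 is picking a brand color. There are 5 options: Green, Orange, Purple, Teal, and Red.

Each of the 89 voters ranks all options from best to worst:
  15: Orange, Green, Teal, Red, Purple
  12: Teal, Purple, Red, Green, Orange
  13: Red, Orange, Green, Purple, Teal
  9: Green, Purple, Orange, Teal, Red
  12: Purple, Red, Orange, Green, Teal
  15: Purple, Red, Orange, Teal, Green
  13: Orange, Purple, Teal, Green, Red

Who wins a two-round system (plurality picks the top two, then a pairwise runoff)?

Purple

Round 1 first-place votes: Green 9, Orange 28, Purple 27, Teal 12, Red 13. Orange and Purple advance.
Runoff: Orange is ranked above Purple on 41 ballots, Purple above Orange on 48.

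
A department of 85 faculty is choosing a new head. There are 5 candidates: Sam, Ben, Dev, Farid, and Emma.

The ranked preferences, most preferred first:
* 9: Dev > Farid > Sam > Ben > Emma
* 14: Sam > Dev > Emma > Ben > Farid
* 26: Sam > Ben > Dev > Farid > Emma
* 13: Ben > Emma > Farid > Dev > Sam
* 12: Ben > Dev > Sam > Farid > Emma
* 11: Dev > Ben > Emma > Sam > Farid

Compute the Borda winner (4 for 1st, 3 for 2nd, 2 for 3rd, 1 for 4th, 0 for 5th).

Sam: 9×2 + 14×4 + 26×4 + 13×0 + 12×2 + 11×1 = 213
Ben: 9×1 + 14×1 + 26×3 + 13×4 + 12×4 + 11×3 = 234
Dev: 9×4 + 14×3 + 26×2 + 13×1 + 12×3 + 11×4 = 223
Farid: 9×3 + 14×0 + 26×1 + 13×2 + 12×1 + 11×0 = 91
Emma: 9×0 + 14×2 + 26×0 + 13×3 + 12×0 + 11×2 = 89

Ben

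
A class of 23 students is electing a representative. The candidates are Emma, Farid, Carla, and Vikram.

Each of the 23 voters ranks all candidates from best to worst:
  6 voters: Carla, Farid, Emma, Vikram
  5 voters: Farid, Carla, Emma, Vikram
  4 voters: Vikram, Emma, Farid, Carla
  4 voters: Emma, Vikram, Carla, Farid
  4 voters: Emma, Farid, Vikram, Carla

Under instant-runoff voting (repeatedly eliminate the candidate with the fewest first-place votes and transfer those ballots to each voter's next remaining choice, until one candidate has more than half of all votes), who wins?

Emma

Round 1: Emma 8, Farid 5, Carla 6, Vikram 4. Vikram eliminated.
Round 2: Emma 12, Farid 5, Carla 6. Emma has a majority (≥12).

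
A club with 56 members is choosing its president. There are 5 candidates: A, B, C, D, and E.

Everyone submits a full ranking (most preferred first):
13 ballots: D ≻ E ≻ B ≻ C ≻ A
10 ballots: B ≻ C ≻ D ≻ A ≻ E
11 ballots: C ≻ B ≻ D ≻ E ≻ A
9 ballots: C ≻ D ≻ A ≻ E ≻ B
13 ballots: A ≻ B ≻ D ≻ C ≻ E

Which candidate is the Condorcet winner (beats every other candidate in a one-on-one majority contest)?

B vs A: 34–22
B vs C: 36–20
B vs D: 34–22
B vs E: 34–22
B beats every other candidate.

B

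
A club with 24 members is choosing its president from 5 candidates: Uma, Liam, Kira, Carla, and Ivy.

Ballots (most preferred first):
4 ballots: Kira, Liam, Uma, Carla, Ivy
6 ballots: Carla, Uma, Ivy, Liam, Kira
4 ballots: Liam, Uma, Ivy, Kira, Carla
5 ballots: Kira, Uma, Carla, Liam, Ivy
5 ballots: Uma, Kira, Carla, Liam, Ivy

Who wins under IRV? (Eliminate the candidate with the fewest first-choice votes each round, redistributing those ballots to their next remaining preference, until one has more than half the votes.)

Uma

Round 1: Uma 5, Liam 4, Kira 9, Carla 6, Ivy 0. Ivy eliminated.
Round 2: Uma 5, Liam 4, Kira 9, Carla 6. Liam eliminated.
Round 3: Uma 9, Kira 9, Carla 6. Carla eliminated.
Round 4: Uma 15, Kira 9. Uma has a majority (≥13).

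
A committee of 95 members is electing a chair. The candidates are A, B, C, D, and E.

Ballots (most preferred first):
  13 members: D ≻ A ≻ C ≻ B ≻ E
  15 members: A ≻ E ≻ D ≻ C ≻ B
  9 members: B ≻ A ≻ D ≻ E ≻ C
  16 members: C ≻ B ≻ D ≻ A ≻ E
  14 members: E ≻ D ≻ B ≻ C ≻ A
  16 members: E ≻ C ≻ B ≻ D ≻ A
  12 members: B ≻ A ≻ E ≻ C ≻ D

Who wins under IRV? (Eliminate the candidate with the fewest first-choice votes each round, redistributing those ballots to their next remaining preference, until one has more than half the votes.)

Round 1: A 15, B 21, C 16, D 13, E 30. D eliminated.
Round 2: A 28, B 21, C 16, E 30. C eliminated.
Round 3: A 28, B 37, E 30. A eliminated.
Round 4: B 50, E 45. B has a majority (≥48).

B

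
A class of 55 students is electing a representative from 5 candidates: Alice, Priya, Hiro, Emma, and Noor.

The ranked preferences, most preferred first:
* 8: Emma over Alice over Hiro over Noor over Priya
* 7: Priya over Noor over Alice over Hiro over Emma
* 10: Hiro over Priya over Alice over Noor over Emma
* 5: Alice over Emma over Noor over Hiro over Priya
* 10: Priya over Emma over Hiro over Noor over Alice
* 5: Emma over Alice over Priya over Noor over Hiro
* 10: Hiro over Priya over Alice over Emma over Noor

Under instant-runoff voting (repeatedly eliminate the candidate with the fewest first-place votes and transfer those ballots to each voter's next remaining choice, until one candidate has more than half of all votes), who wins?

Round 1: Alice 5, Priya 17, Hiro 20, Emma 13, Noor 0. Noor eliminated.
Round 2: Alice 5, Priya 17, Hiro 20, Emma 13. Alice eliminated.
Round 3: Priya 17, Hiro 20, Emma 18. Priya eliminated.
Round 4: Hiro 27, Emma 28. Emma has a majority (≥28).

Emma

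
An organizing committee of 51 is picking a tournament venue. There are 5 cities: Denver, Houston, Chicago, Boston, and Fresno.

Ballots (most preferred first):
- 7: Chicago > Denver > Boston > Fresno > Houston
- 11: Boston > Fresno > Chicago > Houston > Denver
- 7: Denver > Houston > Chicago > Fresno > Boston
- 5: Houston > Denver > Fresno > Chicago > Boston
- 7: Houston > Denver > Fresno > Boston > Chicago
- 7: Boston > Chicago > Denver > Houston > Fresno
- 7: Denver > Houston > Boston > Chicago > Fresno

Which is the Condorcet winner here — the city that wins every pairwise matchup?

Denver

Denver vs Houston: 28–23
Denver vs Chicago: 26–25
Denver vs Boston: 33–18
Denver vs Fresno: 40–11
Denver beats every other city.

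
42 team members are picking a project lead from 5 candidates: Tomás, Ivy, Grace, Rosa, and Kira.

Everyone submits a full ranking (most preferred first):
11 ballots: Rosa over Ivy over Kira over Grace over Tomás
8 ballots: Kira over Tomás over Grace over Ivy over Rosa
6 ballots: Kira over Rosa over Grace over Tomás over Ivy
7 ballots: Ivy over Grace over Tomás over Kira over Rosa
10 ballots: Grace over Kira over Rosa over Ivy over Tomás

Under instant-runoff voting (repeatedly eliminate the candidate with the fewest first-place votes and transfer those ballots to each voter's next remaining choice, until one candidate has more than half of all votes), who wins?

Kira

Round 1: Tomás 0, Ivy 7, Grace 10, Rosa 11, Kira 14. Tomás eliminated.
Round 2: Ivy 7, Grace 10, Rosa 11, Kira 14. Ivy eliminated.
Round 3: Grace 17, Rosa 11, Kira 14. Rosa eliminated.
Round 4: Grace 17, Kira 25. Kira has a majority (≥22).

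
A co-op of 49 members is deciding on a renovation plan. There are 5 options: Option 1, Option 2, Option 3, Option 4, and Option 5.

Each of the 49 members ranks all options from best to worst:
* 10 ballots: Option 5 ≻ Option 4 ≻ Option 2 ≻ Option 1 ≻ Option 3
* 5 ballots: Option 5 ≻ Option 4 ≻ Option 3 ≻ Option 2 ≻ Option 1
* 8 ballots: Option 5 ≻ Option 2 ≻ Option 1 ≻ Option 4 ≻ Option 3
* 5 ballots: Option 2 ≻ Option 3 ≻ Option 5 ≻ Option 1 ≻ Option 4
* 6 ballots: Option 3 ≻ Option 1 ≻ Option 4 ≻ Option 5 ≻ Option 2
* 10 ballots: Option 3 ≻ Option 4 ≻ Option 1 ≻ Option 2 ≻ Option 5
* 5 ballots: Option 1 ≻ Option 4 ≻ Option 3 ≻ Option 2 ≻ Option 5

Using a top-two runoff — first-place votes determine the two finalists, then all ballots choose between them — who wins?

Option 3

Round 1 first-place votes: Option 1 5, Option 2 5, Option 3 16, Option 4 0, Option 5 23. Option 5 and Option 3 advance.
Runoff: Option 5 is ranked above Option 3 on 23 ballots, Option 3 above Option 5 on 26.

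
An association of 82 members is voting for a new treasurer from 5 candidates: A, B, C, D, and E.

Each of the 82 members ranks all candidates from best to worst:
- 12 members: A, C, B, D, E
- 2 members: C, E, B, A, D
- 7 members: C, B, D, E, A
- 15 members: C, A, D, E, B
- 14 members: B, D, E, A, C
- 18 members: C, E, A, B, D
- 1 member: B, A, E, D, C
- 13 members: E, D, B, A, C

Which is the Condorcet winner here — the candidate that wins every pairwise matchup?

C vs A: 42–40
C vs B: 54–28
C vs D: 54–28
C vs E: 54–28
C beats every other candidate.

C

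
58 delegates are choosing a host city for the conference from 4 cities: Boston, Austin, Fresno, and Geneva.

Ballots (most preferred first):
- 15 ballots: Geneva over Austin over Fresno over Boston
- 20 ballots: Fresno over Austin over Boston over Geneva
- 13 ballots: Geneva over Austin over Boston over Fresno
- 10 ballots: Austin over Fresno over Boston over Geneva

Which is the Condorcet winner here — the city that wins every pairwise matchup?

Austin vs Boston: 58–0
Austin vs Fresno: 38–20
Austin vs Geneva: 30–28
Austin beats every other city.

Austin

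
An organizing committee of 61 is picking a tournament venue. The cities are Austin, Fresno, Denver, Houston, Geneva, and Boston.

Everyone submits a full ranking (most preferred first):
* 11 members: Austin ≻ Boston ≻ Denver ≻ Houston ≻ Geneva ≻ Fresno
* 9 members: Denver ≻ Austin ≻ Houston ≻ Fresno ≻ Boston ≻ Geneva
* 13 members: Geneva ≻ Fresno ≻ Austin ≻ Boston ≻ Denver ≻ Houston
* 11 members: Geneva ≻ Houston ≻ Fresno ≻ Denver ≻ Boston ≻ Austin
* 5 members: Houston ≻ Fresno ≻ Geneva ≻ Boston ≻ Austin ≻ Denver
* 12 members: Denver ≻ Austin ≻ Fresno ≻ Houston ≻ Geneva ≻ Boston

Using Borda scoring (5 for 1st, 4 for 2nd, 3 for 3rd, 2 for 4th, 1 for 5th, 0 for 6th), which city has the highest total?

Austin

Austin: 11×5 + 9×4 + 13×3 + 11×0 + 5×1 + 12×4 = 183
Fresno: 11×0 + 9×2 + 13×4 + 11×3 + 5×4 + 12×3 = 159
Denver: 11×3 + 9×5 + 13×1 + 11×2 + 5×0 + 12×5 = 173
Houston: 11×2 + 9×3 + 13×0 + 11×4 + 5×5 + 12×2 = 142
Geneva: 11×1 + 9×0 + 13×5 + 11×5 + 5×3 + 12×1 = 158
Boston: 11×4 + 9×1 + 13×2 + 11×1 + 5×2 + 12×0 = 100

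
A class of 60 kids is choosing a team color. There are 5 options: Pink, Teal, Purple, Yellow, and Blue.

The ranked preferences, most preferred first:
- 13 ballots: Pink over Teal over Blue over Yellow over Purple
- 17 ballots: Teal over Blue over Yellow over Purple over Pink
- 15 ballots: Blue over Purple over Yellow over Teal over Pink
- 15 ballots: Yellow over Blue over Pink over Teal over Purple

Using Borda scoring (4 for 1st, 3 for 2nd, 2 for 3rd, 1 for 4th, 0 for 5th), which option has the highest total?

Blue

Pink: 13×4 + 17×0 + 15×0 + 15×2 = 82
Teal: 13×3 + 17×4 + 15×1 + 15×1 = 137
Purple: 13×0 + 17×1 + 15×3 + 15×0 = 62
Yellow: 13×1 + 17×2 + 15×2 + 15×4 = 137
Blue: 13×2 + 17×3 + 15×4 + 15×3 = 182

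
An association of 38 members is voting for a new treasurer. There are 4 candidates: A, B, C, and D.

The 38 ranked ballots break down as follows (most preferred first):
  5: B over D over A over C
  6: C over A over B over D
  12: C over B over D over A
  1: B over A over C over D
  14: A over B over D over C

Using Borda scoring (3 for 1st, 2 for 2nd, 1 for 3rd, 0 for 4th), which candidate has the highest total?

A: 5×1 + 6×2 + 12×0 + 1×2 + 14×3 = 61
B: 5×3 + 6×1 + 12×2 + 1×3 + 14×2 = 76
C: 5×0 + 6×3 + 12×3 + 1×1 + 14×0 = 55
D: 5×2 + 6×0 + 12×1 + 1×0 + 14×1 = 36

B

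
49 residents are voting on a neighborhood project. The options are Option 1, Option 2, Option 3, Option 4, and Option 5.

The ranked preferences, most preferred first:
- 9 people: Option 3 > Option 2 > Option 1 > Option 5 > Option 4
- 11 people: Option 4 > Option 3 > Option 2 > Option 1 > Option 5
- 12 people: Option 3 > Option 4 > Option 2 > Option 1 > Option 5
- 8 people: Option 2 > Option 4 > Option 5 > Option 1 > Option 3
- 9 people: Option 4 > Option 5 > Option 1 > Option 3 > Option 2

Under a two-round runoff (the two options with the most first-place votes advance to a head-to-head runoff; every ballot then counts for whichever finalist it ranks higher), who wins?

Round 1 first-place votes: Option 1 0, Option 2 8, Option 3 21, Option 4 20, Option 5 0. Option 3 and Option 4 advance.
Runoff: Option 3 is ranked above Option 4 on 21 ballots, Option 4 above Option 3 on 28.

Option 4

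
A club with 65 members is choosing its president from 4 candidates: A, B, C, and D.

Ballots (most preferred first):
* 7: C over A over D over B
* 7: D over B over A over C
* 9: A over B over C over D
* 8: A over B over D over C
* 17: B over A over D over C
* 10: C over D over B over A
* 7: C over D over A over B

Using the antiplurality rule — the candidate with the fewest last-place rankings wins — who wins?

Last-place votes: A 10, B 14, C 32, D 9.

D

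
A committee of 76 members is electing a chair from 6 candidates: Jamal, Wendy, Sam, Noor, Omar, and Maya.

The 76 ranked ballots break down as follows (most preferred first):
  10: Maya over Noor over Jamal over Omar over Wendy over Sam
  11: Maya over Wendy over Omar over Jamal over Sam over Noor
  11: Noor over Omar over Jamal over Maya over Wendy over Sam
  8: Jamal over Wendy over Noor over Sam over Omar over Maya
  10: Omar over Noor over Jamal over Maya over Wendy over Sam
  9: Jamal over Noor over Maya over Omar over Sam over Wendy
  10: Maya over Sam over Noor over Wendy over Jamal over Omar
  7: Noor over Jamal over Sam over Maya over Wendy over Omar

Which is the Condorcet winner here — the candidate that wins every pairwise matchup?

Noor

Noor vs Jamal: 48–28
Noor vs Wendy: 57–19
Noor vs Sam: 55–21
Noor vs Omar: 55–21
Noor vs Maya: 45–31
Noor beats every other candidate.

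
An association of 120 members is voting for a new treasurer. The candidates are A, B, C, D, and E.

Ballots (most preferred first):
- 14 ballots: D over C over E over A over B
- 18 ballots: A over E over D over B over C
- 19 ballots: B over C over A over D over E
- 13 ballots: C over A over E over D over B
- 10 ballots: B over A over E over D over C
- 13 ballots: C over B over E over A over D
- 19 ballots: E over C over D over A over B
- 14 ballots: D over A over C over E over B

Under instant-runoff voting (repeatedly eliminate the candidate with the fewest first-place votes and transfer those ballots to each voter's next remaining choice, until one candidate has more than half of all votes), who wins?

E

Round 1: A 18, B 29, C 26, D 28, E 19. A eliminated.
Round 2: B 29, C 26, D 28, E 37. C eliminated.
Round 3: B 42, D 28, E 50. D eliminated.
Round 4: B 42, E 78. E has a majority (≥61).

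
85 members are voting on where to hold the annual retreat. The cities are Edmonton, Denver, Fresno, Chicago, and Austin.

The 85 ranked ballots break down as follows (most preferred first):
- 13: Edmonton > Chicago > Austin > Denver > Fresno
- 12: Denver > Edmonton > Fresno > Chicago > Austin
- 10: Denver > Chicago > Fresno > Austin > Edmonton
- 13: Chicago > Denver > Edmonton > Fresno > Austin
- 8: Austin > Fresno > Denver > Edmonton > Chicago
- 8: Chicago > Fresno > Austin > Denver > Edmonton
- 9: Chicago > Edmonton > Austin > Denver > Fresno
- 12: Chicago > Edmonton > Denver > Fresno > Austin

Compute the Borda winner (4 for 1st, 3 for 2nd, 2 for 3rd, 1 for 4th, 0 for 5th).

Chicago

Edmonton: 13×4 + 12×3 + 10×0 + 13×2 + 8×1 + 8×0 + 9×3 + 12×3 = 185
Denver: 13×1 + 12×4 + 10×4 + 13×3 + 8×2 + 8×1 + 9×1 + 12×2 = 197
Fresno: 13×0 + 12×2 + 10×2 + 13×1 + 8×3 + 8×3 + 9×0 + 12×1 = 117
Chicago: 13×3 + 12×1 + 10×3 + 13×4 + 8×0 + 8×4 + 9×4 + 12×4 = 249
Austin: 13×2 + 12×0 + 10×1 + 13×0 + 8×4 + 8×2 + 9×2 + 12×0 = 102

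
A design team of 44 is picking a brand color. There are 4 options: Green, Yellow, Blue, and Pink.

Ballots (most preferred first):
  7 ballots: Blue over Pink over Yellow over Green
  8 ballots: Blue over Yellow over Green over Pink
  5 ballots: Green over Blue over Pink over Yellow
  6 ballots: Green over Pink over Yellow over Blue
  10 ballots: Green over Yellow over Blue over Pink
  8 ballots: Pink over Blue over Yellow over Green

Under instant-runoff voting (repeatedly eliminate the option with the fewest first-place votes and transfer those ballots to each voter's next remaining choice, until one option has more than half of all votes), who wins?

Round 1: Green 21, Yellow 0, Blue 15, Pink 8. Yellow eliminated.
Round 2: Green 21, Blue 15, Pink 8. Pink eliminated.
Round 3: Green 21, Blue 23. Blue has a majority (≥23).

Blue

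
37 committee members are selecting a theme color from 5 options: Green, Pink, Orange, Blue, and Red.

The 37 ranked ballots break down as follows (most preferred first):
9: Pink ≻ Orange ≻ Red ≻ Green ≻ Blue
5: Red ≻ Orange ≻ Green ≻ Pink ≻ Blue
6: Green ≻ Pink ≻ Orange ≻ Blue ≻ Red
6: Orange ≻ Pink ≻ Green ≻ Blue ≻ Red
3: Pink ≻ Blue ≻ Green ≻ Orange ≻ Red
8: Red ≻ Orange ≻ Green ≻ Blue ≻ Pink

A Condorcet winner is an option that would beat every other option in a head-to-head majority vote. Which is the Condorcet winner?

Orange

Orange vs Green: 28–9
Orange vs Pink: 19–18
Orange vs Blue: 34–3
Orange vs Red: 24–13
Orange beats every other option.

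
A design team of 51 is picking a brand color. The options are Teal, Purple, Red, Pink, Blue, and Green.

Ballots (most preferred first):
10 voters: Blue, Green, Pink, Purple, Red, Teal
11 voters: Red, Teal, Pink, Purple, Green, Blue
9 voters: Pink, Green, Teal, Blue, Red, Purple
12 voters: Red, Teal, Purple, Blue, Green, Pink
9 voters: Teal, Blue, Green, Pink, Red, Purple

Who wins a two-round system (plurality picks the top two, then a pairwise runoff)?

Round 1 first-place votes: Teal 9, Purple 0, Red 23, Pink 9, Blue 10, Green 0. Red and Blue advance.
Runoff: Red is ranked above Blue on 23 ballots, Blue above Red on 28.

Blue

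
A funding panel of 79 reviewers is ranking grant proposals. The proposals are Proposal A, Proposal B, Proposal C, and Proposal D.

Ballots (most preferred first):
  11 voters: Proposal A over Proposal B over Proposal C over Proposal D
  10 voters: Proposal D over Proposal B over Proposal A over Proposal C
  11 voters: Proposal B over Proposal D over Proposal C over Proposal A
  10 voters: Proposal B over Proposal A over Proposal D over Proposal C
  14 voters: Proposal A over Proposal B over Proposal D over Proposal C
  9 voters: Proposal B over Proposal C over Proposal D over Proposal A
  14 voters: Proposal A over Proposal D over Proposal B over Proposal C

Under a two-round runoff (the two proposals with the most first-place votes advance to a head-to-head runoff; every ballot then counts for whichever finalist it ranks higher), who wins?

Round 1 first-place votes: Proposal A 39, Proposal B 30, Proposal C 0, Proposal D 10. Proposal A and Proposal B advance.
Runoff: Proposal A is ranked above Proposal B on 39 ballots, Proposal B above Proposal A on 40.

Proposal B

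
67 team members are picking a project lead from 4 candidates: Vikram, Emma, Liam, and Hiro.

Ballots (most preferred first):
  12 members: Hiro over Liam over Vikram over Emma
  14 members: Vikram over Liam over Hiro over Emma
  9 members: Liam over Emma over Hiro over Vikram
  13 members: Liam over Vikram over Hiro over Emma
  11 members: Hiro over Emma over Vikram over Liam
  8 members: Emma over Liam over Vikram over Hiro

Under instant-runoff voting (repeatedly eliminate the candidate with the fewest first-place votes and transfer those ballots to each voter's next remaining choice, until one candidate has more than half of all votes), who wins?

Round 1: Vikram 14, Emma 8, Liam 22, Hiro 23. Emma eliminated.
Round 2: Vikram 14, Liam 30, Hiro 23. Vikram eliminated.
Round 3: Liam 44, Hiro 23. Liam has a majority (≥34).

Liam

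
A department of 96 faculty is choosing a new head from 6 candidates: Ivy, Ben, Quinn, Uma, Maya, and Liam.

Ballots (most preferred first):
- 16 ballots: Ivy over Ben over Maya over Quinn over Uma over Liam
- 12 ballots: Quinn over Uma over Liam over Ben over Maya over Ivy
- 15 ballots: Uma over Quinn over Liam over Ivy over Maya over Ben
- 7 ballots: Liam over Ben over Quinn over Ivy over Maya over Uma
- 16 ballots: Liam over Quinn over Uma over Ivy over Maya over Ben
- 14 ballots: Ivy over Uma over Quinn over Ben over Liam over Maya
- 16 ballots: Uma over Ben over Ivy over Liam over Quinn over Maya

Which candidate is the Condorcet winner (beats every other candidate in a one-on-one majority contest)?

Quinn vs Ivy: 50–46
Quinn vs Ben: 57–39
Quinn vs Uma: 51–45
Quinn vs Maya: 80–16
Quinn vs Liam: 57–39
Quinn beats every other candidate.

Quinn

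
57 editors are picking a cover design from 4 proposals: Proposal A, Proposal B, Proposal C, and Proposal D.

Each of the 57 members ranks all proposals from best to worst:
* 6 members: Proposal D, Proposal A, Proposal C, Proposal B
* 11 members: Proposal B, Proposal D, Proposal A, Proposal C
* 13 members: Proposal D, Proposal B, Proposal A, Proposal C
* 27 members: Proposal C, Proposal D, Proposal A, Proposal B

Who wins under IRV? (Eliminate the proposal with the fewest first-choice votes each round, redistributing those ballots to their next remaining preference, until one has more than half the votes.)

Proposal D

Round 1: Proposal A 0, Proposal B 11, Proposal C 27, Proposal D 19. Proposal A eliminated.
Round 2: Proposal B 11, Proposal C 27, Proposal D 19. Proposal B eliminated.
Round 3: Proposal C 27, Proposal D 30. Proposal D has a majority (≥29).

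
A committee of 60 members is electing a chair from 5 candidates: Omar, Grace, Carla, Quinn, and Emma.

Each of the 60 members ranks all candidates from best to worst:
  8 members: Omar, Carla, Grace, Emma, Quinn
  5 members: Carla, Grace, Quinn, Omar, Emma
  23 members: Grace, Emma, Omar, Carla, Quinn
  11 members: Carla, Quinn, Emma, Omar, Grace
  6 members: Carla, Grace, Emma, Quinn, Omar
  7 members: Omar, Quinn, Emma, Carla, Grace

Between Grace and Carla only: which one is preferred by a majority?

Carla

Grace is ranked above Carla on 23 ballots; Carla above Grace on 37.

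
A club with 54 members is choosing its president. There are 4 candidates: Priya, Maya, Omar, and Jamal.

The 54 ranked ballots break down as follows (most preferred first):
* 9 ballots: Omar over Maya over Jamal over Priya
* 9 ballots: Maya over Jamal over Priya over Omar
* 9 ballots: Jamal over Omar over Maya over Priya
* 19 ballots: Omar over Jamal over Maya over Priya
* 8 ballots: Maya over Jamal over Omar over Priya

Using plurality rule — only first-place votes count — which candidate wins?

Omar

First-place votes: Priya 0, Maya 17, Omar 28, Jamal 9.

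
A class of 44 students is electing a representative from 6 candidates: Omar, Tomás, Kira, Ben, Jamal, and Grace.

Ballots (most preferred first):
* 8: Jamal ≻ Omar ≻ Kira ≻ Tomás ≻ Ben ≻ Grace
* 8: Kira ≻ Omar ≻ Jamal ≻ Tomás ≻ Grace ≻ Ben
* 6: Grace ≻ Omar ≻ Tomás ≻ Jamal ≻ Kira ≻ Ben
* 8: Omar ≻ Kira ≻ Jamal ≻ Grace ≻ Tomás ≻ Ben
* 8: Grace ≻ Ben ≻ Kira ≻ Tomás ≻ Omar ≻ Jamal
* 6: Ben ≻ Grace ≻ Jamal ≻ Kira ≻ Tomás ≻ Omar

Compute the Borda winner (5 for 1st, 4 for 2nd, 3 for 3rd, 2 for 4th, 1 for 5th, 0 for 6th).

Omar: 8×4 + 8×4 + 6×4 + 8×5 + 8×1 + 6×0 = 136
Tomás: 8×2 + 8×2 + 6×3 + 8×1 + 8×2 + 6×1 = 80
Kira: 8×3 + 8×5 + 6×1 + 8×4 + 8×3 + 6×2 = 138
Ben: 8×1 + 8×0 + 6×0 + 8×0 + 8×4 + 6×5 = 70
Jamal: 8×5 + 8×3 + 6×2 + 8×3 + 8×0 + 6×3 = 118
Grace: 8×0 + 8×1 + 6×5 + 8×2 + 8×5 + 6×4 = 118

Kira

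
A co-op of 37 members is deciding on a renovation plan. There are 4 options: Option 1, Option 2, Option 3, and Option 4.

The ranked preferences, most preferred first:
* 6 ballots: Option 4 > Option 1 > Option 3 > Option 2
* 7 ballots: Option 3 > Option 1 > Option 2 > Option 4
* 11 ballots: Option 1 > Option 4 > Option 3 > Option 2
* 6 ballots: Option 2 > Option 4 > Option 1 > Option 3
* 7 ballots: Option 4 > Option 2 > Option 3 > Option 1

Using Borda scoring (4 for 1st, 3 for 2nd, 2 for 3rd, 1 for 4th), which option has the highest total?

Option 4

Option 1: 6×3 + 7×3 + 11×4 + 6×2 + 7×1 = 102
Option 2: 6×1 + 7×2 + 11×1 + 6×4 + 7×3 = 76
Option 3: 6×2 + 7×4 + 11×2 + 6×1 + 7×2 = 82
Option 4: 6×4 + 7×1 + 11×3 + 6×3 + 7×4 = 110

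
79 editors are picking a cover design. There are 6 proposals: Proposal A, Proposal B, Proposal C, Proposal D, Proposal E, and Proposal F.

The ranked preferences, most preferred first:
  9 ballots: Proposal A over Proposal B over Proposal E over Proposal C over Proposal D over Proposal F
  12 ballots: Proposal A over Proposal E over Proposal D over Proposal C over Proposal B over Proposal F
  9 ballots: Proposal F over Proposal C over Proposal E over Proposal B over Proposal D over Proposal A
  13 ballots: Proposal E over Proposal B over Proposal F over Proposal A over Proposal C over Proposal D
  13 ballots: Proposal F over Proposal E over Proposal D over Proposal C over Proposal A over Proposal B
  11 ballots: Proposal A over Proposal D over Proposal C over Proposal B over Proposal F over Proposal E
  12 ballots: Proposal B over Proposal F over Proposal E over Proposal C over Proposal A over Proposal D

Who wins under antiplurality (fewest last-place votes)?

Last-place votes: Proposal A 9, Proposal B 13, Proposal C 0, Proposal D 25, Proposal E 11, Proposal F 21.

Proposal C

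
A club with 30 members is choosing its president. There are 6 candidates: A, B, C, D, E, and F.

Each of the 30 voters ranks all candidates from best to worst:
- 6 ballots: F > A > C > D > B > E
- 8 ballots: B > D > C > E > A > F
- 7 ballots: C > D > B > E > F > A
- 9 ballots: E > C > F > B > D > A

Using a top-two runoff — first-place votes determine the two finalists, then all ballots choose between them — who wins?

Round 1 first-place votes: A 0, B 8, C 7, D 0, E 9, F 6. E and B advance.
Runoff: E is ranked above B on 9 ballots, B above E on 21.

B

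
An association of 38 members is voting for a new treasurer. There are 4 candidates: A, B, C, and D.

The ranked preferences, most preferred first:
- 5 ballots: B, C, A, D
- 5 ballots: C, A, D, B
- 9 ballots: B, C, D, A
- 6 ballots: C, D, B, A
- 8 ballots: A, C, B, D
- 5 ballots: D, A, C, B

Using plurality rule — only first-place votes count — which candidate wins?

B

First-place votes: A 8, B 14, C 11, D 5.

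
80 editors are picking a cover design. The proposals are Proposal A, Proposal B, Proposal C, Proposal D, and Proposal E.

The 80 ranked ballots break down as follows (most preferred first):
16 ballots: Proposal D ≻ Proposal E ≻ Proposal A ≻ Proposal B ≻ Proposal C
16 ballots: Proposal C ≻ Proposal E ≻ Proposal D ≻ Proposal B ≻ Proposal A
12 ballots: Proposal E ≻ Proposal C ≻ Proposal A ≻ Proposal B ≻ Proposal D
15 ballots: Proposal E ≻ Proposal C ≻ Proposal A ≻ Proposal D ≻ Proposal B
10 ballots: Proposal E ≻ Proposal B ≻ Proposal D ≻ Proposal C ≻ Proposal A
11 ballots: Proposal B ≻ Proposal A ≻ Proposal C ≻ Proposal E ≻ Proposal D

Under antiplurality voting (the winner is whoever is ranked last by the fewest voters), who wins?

Proposal E

Last-place votes: Proposal A 26, Proposal B 15, Proposal C 16, Proposal D 23, Proposal E 0.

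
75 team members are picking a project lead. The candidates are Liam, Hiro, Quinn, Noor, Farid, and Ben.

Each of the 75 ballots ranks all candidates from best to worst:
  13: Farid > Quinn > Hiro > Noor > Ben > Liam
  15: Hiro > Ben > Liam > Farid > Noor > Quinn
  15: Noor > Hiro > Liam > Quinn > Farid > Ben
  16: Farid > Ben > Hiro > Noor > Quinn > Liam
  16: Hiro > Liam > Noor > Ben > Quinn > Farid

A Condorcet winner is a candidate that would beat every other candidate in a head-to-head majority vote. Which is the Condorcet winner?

Hiro vs Liam: 75–0
Hiro vs Quinn: 62–13
Hiro vs Noor: 60–15
Hiro vs Farid: 46–29
Hiro vs Ben: 59–16
Hiro beats every other candidate.

Hiro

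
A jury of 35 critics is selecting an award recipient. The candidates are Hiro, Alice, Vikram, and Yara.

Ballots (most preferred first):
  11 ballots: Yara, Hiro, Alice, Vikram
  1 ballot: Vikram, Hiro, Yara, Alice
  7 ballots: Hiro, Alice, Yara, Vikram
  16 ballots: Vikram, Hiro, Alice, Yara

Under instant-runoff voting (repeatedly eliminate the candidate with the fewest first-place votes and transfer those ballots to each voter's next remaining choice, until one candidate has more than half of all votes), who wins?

Round 1: Hiro 7, Alice 0, Vikram 17, Yara 11. Alice eliminated.
Round 2: Hiro 7, Vikram 17, Yara 11. Hiro eliminated.
Round 3: Vikram 17, Yara 18. Yara has a majority (≥18).

Yara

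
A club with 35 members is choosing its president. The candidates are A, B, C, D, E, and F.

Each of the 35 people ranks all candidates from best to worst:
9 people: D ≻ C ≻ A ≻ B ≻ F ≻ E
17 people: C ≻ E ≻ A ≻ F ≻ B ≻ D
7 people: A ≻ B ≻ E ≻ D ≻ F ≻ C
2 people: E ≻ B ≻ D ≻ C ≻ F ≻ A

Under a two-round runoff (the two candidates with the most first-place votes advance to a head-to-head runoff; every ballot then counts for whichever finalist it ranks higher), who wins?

Round 1 first-place votes: A 7, B 0, C 17, D 9, E 2, F 0. C and D advance.
Runoff: C is ranked above D on 17 ballots, D above C on 18.

D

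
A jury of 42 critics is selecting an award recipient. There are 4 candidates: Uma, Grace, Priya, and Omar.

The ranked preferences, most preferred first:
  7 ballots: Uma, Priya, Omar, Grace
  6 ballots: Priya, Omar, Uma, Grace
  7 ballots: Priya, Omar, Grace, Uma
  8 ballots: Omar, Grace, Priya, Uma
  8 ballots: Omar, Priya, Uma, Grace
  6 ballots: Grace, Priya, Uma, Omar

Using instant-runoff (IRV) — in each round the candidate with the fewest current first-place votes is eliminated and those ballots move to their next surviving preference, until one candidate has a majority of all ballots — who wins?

Round 1: Uma 7, Grace 6, Priya 13, Omar 16. Grace eliminated.
Round 2: Uma 7, Priya 19, Omar 16. Uma eliminated.
Round 3: Priya 26, Omar 16. Priya has a majority (≥22).

Priya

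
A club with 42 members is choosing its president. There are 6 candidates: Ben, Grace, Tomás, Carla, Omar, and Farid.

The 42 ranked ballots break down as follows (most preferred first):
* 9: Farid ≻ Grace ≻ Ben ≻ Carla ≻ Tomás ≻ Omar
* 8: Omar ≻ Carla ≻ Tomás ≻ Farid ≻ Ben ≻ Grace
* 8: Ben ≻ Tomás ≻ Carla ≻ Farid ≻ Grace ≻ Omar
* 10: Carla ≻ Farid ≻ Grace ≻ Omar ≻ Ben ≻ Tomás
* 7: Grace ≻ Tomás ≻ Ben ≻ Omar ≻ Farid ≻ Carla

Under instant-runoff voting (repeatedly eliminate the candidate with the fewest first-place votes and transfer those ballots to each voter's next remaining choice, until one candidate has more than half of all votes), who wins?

Ben

Round 1: Ben 8, Grace 7, Tomás 0, Carla 10, Omar 8, Farid 9. Tomás eliminated.
Round 2: Ben 8, Grace 7, Carla 10, Omar 8, Farid 9. Grace eliminated.
Round 3: Ben 15, Carla 10, Omar 8, Farid 9. Omar eliminated.
Round 4: Ben 15, Carla 18, Farid 9. Farid eliminated.
Round 5: Ben 24, Carla 18. Ben has a majority (≥22).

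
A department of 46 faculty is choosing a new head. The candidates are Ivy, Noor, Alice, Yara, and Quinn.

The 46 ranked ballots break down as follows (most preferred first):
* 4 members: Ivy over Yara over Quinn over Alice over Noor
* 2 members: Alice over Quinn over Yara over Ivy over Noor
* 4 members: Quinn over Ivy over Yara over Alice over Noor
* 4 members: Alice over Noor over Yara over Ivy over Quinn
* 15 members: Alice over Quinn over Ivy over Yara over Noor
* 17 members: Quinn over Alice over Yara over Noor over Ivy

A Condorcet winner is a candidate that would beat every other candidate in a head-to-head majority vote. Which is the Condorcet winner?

Quinn

Quinn vs Ivy: 38–8
Quinn vs Noor: 42–4
Quinn vs Alice: 25–21
Quinn vs Yara: 38–8
Quinn beats every other candidate.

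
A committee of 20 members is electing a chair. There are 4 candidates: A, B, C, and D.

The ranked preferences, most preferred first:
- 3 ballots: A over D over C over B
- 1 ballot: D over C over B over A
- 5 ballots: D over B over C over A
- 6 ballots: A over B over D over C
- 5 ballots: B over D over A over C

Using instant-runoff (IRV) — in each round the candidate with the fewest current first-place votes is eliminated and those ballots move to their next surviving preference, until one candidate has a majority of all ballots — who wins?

D

Round 1: A 9, B 5, C 0, D 6. C eliminated.
Round 2: A 9, B 5, D 6. B eliminated.
Round 3: A 9, D 11. D has a majority (≥11).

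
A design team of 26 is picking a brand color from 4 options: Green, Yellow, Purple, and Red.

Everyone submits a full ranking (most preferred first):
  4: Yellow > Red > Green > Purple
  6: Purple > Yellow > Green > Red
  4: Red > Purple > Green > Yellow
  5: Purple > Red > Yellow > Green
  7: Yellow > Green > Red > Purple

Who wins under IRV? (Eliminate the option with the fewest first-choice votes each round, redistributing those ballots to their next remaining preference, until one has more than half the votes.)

Purple

Round 1: Green 0, Yellow 11, Purple 11, Red 4. Green eliminated.
Round 2: Yellow 11, Purple 11, Red 4. Red eliminated.
Round 3: Yellow 11, Purple 15. Purple has a majority (≥14).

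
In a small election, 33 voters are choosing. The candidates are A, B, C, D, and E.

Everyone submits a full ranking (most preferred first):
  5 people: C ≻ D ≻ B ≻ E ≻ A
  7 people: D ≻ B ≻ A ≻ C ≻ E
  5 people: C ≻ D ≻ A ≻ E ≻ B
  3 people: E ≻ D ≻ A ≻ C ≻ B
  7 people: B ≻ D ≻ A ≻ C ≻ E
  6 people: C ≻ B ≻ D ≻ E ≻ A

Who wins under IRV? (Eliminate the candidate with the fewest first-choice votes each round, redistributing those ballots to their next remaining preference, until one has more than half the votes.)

D

Round 1: A 0, B 7, C 16, D 7, E 3. A eliminated.
Round 2: B 7, C 16, D 7, E 3. E eliminated.
Round 3: B 7, C 16, D 10. B eliminated.
Round 4: C 16, D 17. D has a majority (≥17).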